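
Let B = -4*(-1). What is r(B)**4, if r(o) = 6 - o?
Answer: 16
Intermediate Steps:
B = 4
r(B)**4 = (6 - 1*4)**4 = (6 - 4)**4 = 2**4 = 16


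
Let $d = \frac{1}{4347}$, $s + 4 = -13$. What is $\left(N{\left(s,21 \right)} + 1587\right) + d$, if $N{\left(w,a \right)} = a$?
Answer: $\frac{6989977}{4347} \approx 1608.0$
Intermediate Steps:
$s = -17$ ($s = -4 - 13 = -17$)
$d = \frac{1}{4347} \approx 0.00023004$
$\left(N{\left(s,21 \right)} + 1587\right) + d = \left(21 + 1587\right) + \frac{1}{4347} = 1608 + \frac{1}{4347} = \frac{6989977}{4347}$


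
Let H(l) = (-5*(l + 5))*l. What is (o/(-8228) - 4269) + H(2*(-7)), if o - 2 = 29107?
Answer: -40338081/8228 ≈ -4902.5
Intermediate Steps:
o = 29109 (o = 2 + 29107 = 29109)
H(l) = l*(-25 - 5*l) (H(l) = (-5*(5 + l))*l = (-25 - 5*l)*l = l*(-25 - 5*l))
(o/(-8228) - 4269) + H(2*(-7)) = (29109/(-8228) - 4269) - 5*2*(-7)*(5 + 2*(-7)) = (29109*(-1/8228) - 4269) - 5*(-14)*(5 - 14) = (-29109/8228 - 4269) - 5*(-14)*(-9) = -35154441/8228 - 630 = -40338081/8228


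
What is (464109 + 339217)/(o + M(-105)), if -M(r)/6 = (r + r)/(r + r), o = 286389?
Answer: 803326/286383 ≈ 2.8051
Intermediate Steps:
M(r) = -6 (M(r) = -6*(r + r)/(r + r) = -6*2*r/(2*r) = -6*2*r*1/(2*r) = -6*1 = -6)
(464109 + 339217)/(o + M(-105)) = (464109 + 339217)/(286389 - 6) = 803326/286383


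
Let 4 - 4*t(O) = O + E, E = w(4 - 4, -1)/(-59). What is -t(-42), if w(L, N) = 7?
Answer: -2721/236 ≈ -11.530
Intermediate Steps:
E = -7/59 (E = 7/(-59) = 7*(-1/59) = -7/59 ≈ -0.11864)
t(O) = 243/236 - O/4 (t(O) = 1 - (O - 7/59)/4 = 1 - (-7/59 + O)/4 = 1 + (7/236 - O/4) = 243/236 - O/4)
-t(-42) = -(243/236 - 1/4*(-42)) = -(243/236 + 21/2) = -1*2721/236 = -2721/236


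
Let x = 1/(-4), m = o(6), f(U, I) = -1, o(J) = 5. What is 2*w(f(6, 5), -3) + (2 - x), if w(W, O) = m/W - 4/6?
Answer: -109/12 ≈ -9.0833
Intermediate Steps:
m = 5
w(W, O) = -⅔ + 5/W (w(W, O) = 5/W - 4/6 = 5/W - 4*⅙ = 5/W - ⅔ = -⅔ + 5/W)
x = -¼ ≈ -0.25000
2*w(f(6, 5), -3) + (2 - x) = 2*(-⅔ + 5/(-1)) + (2 - 1*(-¼)) = 2*(-⅔ + 5*(-1)) + (2 + ¼) = 2*(-⅔ - 5) + 9/4 = 2*(-17/3) + 9/4 = -34/3 + 9/4 = -109/12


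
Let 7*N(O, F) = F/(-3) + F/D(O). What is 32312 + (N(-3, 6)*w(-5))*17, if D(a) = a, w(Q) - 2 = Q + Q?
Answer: 226728/7 ≈ 32390.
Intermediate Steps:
w(Q) = 2 + 2*Q (w(Q) = 2 + (Q + Q) = 2 + 2*Q)
N(O, F) = -F/21 + F/(7*O) (N(O, F) = (F/(-3) + F/O)/7 = (F*(-⅓) + F/O)/7 = (-F/3 + F/O)/7 = -F/21 + F/(7*O))
32312 + (N(-3, 6)*w(-5))*17 = 32312 + (((1/21)*6*(3 - 1*(-3))/(-3))*(2 + 2*(-5)))*17 = 32312 + (((1/21)*6*(-⅓)*(3 + 3))*(2 - 10))*17 = 32312 + (((1/21)*6*(-⅓)*6)*(-8))*17 = 32312 - 4/7*(-8)*17 = 32312 + (32/7)*17 = 32312 + 544/7 = 226728/7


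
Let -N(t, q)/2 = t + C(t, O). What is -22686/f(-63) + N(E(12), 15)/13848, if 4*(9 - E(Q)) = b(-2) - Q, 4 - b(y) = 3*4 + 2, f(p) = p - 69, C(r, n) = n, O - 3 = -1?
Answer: 8726427/50776 ≈ 171.86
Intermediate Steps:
O = 2 (O = 3 - 1 = 2)
f(p) = -69 + p
b(y) = -10 (b(y) = 4 - (3*4 + 2) = 4 - (12 + 2) = 4 - 1*14 = 4 - 14 = -10)
E(Q) = 23/2 + Q/4 (E(Q) = 9 - (-10 - Q)/4 = 9 + (5/2 + Q/4) = 23/2 + Q/4)
N(t, q) = -4 - 2*t (N(t, q) = -2*(t + 2) = -2*(2 + t) = -4 - 2*t)
-22686/f(-63) + N(E(12), 15)/13848 = -22686/(-69 - 63) + (-4 - 2*(23/2 + (¼)*12))/13848 = -22686/(-132) + (-4 - 2*(23/2 + 3))*(1/13848) = -22686*(-1/132) + (-4 - 2*29/2)*(1/13848) = 3781/22 + (-4 - 29)*(1/13848) = 3781/22 - 33*1/13848 = 3781/22 - 11/4616 = 8726427/50776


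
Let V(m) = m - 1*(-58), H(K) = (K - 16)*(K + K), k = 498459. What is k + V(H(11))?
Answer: 498407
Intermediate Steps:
H(K) = 2*K*(-16 + K) (H(K) = (-16 + K)*(2*K) = 2*K*(-16 + K))
V(m) = 58 + m (V(m) = m + 58 = 58 + m)
k + V(H(11)) = 498459 + (58 + 2*11*(-16 + 11)) = 498459 + (58 + 2*11*(-5)) = 498459 + (58 - 110) = 498459 - 52 = 498407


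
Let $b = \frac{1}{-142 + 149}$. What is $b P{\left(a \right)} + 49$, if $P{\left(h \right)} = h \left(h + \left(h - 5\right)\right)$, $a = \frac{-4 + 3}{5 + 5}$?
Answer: $\frac{8588}{175} \approx 49.074$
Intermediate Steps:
$a = - \frac{1}{10} \approx -0.1$
$b = \frac{1}{7} \approx 0.14286$
$P{\left(h \right)} = h \left(-5 + 2 h\right)$ ($P{\left(h \right)} = h \left(h + \left(h - 5\right)\right) = h \left(h + \left(-5 + h\right)\right) = h \left(-5 + 2 h\right)$)
$b P{\left(a \right)} + 49 = \frac{\left(- \frac{1}{10}\right) \left(-5 + 2 \left(- \frac{1}{10}\right)\right)}{7} + 49 = \frac{\left(- \frac{1}{10}\right) \left(-5 - \frac{1}{5}\right)}{7} + 49 = \frac{\left(- \frac{1}{10}\right) \left(- \frac{26}{5}\right)}{7} + 49 = \frac{1}{7} \cdot \frac{13}{25} + 49 = \frac{13}{175} + 49 = \frac{8588}{175}$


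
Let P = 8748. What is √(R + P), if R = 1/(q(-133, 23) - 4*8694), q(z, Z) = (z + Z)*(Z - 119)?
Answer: √1282488846618/12108 ≈ 93.531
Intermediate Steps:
q(z, Z) = (-119 + Z)*(Z + z) (q(z, Z) = (Z + z)*(-119 + Z) = (-119 + Z)*(Z + z))
R = -1/24216 (R = 1/((23² - 119*23 - 119*(-133) + 23*(-133)) - 4*8694) = 1/((529 - 2737 + 15827 - 3059) - 34776) = 1/(10560 - 34776) = 1/(-24216) = -1/24216 ≈ -4.1295e-5)
√(R + P) = √(-1/24216 + 8748) = √(211841567/24216) = √1282488846618/12108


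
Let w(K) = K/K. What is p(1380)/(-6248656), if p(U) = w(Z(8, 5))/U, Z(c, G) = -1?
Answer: -1/8623145280 ≈ -1.1597e-10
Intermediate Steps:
w(K) = 1
p(U) = 1/U
p(1380)/(-6248656) = 1/(1380*(-6248656)) = (1/1380)*(-1/6248656) = -1/8623145280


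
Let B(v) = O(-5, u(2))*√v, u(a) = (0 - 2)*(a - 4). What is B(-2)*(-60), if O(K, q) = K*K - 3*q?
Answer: -780*I*√2 ≈ -1103.1*I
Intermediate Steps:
u(a) = 8 - 2*a (u(a) = -2*(-4 + a) = 8 - 2*a)
O(K, q) = K² - 3*q
B(v) = 13*√v (B(v) = ((-5)² - 3*(8 - 2*2))*√v = (25 - 3*(8 - 4))*√v = (25 - 3*4)*√v = (25 - 12)*√v = 13*√v)
B(-2)*(-60) = (13*√(-2))*(-60) = (13*(I*√2))*(-60) = (13*I*√2)*(-60) = -780*I*√2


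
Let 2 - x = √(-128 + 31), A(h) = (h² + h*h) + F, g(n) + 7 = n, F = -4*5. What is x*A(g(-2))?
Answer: 284 - 142*I*√97 ≈ 284.0 - 1398.5*I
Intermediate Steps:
F = -20
g(n) = -7 + n
A(h) = -20 + 2*h² (A(h) = (h² + h*h) - 20 = (h² + h²) - 20 = 2*h² - 20 = -20 + 2*h²)
x = 2 - I*√97 (x = 2 - √(-128 + 31) = 2 - √(-97) = 2 - I*√97 ≈ 2.0 - 9.8489*I)
x*A(g(-2)) = (2 - I*√97)*(-20 + 2*(-7 - 2)²) = (2 - I*√97)*(-20 + 2*(-9)²) = (2 - I*√97)*(-20 + 2*81) = (2 - I*√97)*(-20 + 162) = (2 - I*√97)*142 = 284 - 142*I*√97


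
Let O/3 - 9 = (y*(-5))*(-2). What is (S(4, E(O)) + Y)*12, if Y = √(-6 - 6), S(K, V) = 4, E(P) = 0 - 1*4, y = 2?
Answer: 48 + 24*I*√3 ≈ 48.0 + 41.569*I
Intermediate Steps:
O = 87 (O = 27 + 3*((2*(-5))*(-2)) = 27 + 3*(-10*(-2)) = 27 + 3*20 = 27 + 60 = 87)
E(P) = -4 (E(P) = 0 - 4 = -4)
Y = 2*I*√3 (Y = √(-12) = 2*I*√3 ≈ 3.4641*I)
(S(4, E(O)) + Y)*12 = (4 + 2*I*√3)*12 = 48 + 24*I*√3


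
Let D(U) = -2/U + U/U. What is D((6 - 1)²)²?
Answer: 529/625 ≈ 0.84640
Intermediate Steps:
D(U) = 1 - 2/U (D(U) = -2/U + 1 = 1 - 2/U)
D((6 - 1)²)² = ((-2 + (6 - 1)²)/((6 - 1)²))² = ((-2 + 5²)/(5²))² = ((-2 + 25)/25)² = ((1/25)*23)² = (23/25)² = 529/625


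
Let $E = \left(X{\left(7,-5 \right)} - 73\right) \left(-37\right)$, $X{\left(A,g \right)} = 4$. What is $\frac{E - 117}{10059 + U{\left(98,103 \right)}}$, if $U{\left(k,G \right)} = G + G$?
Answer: $\frac{2436}{10265} \approx 0.23731$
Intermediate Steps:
$U{\left(k,G \right)} = 2 G$
$E = 2553$ ($E = \left(4 - 73\right) \left(-37\right) = \left(-69\right) \left(-37\right) = 2553$)
$\frac{E - 117}{10059 + U{\left(98,103 \right)}} = \frac{2553 - 117}{10059 + 2 \cdot 103} = \frac{2436}{10059 + 206} = \frac{2436}{10265}$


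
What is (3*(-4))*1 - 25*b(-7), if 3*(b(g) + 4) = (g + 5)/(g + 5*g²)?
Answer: 31441/357 ≈ 88.070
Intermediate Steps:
b(g) = -4 + (5 + g)/(3*(g + 5*g²)) (b(g) = -4 + ((g + 5)/(g + 5*g²))/3 = -4 + ((5 + g)/(g + 5*g²))/3 = -4 + (5 + g)/(3*(g + 5*g²)))
(3*(-4))*1 - 25*b(-7) = (3*(-4))*1 - 25*(5 - 60*(-7)² - 11*(-7))/(3*(-7)*(1 + 5*(-7))) = -12*1 - 25*(-1)*(5 - 60*49 + 77)/(3*7*(1 - 35)) = -12 - 25*(-1)*(5 - 2940 + 77)/(3*7*(-34)) = -12 - 25*(-1)*(-1)*(-2858)/(3*7*34) = -12 - 25*(-1429/357) = -12 + 35725/357 = 31441/357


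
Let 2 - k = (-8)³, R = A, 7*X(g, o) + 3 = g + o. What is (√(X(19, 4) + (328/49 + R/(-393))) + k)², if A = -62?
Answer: (1414014 + √73476066)²/7568001 ≈ 2.6741e+5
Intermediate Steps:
X(g, o) = -3/7 + g/7 + o/7 (X(g, o) = -3/7 + (g + o)/7 = -3/7 + (g/7 + o/7) = -3/7 + g/7 + o/7)
R = -62
k = 514 (k = 2 - 1*(-8)³ = 2 - 1*(-512) = 2 + 512 = 514)
(√(X(19, 4) + (328/49 + R/(-393))) + k)² = (√((-3/7 + (⅐)*19 + (⅐)*4) + (328/49 - 62/(-393))) + 514)² = (√((-3/7 + 19/7 + 4/7) + (328*(1/49) - 62*(-1/393))) + 514)² = (√(20/7 + (328/49 + 62/393)) + 514)² = (√(20/7 + 131942/19257) + 514)² = (√(186962/19257) + 514)² = (√73476066/2751 + 514)² = (514 + √73476066/2751)²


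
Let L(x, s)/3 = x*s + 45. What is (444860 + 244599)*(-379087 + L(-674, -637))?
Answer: 626760977458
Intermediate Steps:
L(x, s) = 135 + 3*s*x (L(x, s) = 3*(x*s + 45) = 3*(s*x + 45) = 3*(45 + s*x) = 135 + 3*s*x)
(444860 + 244599)*(-379087 + L(-674, -637)) = (444860 + 244599)*(-379087 + (135 + 3*(-637)*(-674))) = 689459*(-379087 + (135 + 1288014)) = 689459*(-379087 + 1288149) = 689459*909062 = 626760977458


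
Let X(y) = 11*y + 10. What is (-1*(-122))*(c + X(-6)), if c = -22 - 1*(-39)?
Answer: -4758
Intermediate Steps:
c = 17 (c = -22 + 39 = 17)
X(y) = 10 + 11*y
(-1*(-122))*(c + X(-6)) = (-1*(-122))*(17 + (10 + 11*(-6))) = 122*(17 + (10 - 66)) = 122*(17 - 56) = 122*(-39) = -4758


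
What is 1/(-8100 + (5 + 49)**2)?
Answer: -1/5184 ≈ -0.00019290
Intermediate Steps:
1/(-8100 + (5 + 49)**2) = 1/(-8100 + 54**2) = 1/(-8100 + 2916) = 1/(-5184) = -1/5184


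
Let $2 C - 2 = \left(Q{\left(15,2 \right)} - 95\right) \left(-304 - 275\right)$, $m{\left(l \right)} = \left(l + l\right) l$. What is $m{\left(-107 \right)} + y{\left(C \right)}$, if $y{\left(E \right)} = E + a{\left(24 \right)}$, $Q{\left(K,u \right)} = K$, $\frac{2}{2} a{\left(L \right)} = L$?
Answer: $46083$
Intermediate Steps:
$a{\left(L \right)} = L$
$m{\left(l \right)} = 2 l^{2}$ ($m{\left(l \right)} = 2 l l = 2 l^{2}$)
$C = 23161$ ($C = 1 + \frac{\left(15 - 95\right) \left(-304 - 275\right)}{2} = 1 + \frac{\left(-80\right) \left(-579\right)}{2} = 1 + \frac{1}{2} \cdot 46320 = 1 + 23160 = 23161$)
$y{\left(E \right)} = 24 + E$ ($y{\left(E \right)} = E + 24 = 24 + E$)
$m{\left(-107 \right)} + y{\left(C \right)} = 2 \left(-107\right)^{2} + \left(24 + 23161\right) = 2 \cdot 11449 + 23185 = 22898 + 23185 = 46083$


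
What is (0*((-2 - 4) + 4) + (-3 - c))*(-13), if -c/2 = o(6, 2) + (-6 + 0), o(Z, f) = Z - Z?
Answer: 195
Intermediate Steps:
o(Z, f) = 0
c = 12 (c = -2*(0 + (-6 + 0)) = -2*(0 - 6) = -2*(-6) = 12)
(0*((-2 - 4) + 4) + (-3 - c))*(-13) = (0*((-2 - 4) + 4) + (-3 - 1*12))*(-13) = (0*(-6 + 4) + (-3 - 12))*(-13) = (0*(-2) - 15)*(-13) = (0 - 15)*(-13) = -15*(-13) = 195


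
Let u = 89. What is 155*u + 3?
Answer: 13798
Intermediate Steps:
155*u + 3 = 155*89 + 3 = 13795 + 3 = 13798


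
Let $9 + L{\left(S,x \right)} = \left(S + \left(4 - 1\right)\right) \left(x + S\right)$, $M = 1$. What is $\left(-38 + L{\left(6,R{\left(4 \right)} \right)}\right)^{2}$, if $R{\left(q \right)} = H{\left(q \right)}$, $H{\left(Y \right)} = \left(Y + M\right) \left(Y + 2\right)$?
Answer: $76729$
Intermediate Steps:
$H{\left(Y \right)} = \left(1 + Y\right) \left(2 + Y\right)$ ($H{\left(Y \right)} = \left(Y + 1\right) \left(Y + 2\right) = \left(1 + Y\right) \left(2 + Y\right)$)
$R{\left(q \right)} = 2 + q^{2} + 3 q$
$L{\left(S,x \right)} = -9 + \left(3 + S\right) \left(S + x\right)$ ($L{\left(S,x \right)} = -9 + \left(S + \left(4 - 1\right)\right) \left(x + S\right) = -9 + \left(S + 3\right) \left(S + x\right) = -9 + \left(3 + S\right) \left(S + x\right)$)
$\left(-38 + L{\left(6,R{\left(4 \right)} \right)}\right)^{2} = \left(-38 + \left(-9 + 6^{2} + 3 \cdot 6 + 3 \left(2 + 4^{2} + 3 \cdot 4\right) + 6 \left(2 + 4^{2} + 3 \cdot 4\right)\right)\right)^{2} = \left(-38 + \left(-9 + 36 + 18 + 3 \left(2 + 16 + 12\right) + 6 \left(2 + 16 + 12\right)\right)\right)^{2} = \left(-38 + \left(-9 + 36 + 18 + 3 \cdot 30 + 6 \cdot 30\right)\right)^{2} = \left(-38 + \left(-9 + 36 + 18 + 90 + 180\right)\right)^{2} = \left(-38 + 315\right)^{2} = 277^{2} = 76729$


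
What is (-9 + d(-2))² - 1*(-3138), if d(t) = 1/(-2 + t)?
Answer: 51577/16 ≈ 3223.6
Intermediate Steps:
(-9 + d(-2))² - 1*(-3138) = (-9 + 1/(-2 - 2))² - 1*(-3138) = (-9 + 1/(-4))² + 3138 = (-9 - ¼)² + 3138 = (-37/4)² + 3138 = 1369/16 + 3138 = 51577/16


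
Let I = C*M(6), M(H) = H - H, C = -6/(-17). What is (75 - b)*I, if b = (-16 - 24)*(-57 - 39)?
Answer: 0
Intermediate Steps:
C = 6/17 (C = -6*(-1/17) = 6/17 ≈ 0.35294)
M(H) = 0
b = 3840 (b = -40*(-96) = 3840)
I = 0 (I = (6/17)*0 = 0)
(75 - b)*I = (75 - 1*3840)*0 = (75 - 3840)*0 = -3765*0 = 0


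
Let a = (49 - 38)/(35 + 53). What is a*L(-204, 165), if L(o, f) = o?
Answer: -51/2 ≈ -25.500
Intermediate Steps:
a = ⅛ (a = 11/88 = 11*(1/88) = ⅛ ≈ 0.12500)
a*L(-204, 165) = (⅛)*(-204) = -51/2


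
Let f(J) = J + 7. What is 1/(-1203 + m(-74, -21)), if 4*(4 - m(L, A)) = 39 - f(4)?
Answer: -1/1206 ≈ -0.00082919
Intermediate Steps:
f(J) = 7 + J
m(L, A) = -3 (m(L, A) = 4 - (39 - (7 + 4))/4 = 4 - (39 - 1*11)/4 = 4 - (39 - 11)/4 = 4 - 1/4*28 = 4 - 7 = -3)
1/(-1203 + m(-74, -21)) = 1/(-1203 - 3) = 1/(-1206) = -1/1206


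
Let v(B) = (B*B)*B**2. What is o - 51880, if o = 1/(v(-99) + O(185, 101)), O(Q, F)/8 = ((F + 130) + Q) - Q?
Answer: -4983667974119/96061449 ≈ -51880.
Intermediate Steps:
O(Q, F) = 1040 + 8*F (O(Q, F) = 8*(((F + 130) + Q) - Q) = 8*(((130 + F) + Q) - Q) = 8*((130 + F + Q) - Q) = 8*(130 + F) = 1040 + 8*F)
v(B) = B**4 (v(B) = B**2*B**2 = B**4)
o = 1/96061449 (o = 1/((-99)**4 + (1040 + 8*101)) = 1/(96059601 + (1040 + 808)) = 1/(96059601 + 1848) = 1/96061449 ≈ 1.0410e-8)
o - 51880 = 1/96061449 - 51880 = -4983667974119/96061449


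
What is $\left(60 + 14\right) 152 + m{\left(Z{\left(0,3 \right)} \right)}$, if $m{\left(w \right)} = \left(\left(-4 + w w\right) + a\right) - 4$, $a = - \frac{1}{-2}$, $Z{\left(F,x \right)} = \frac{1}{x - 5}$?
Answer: $\frac{44963}{4} \approx 11241.0$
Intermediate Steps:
$Z{\left(F,x \right)} = \frac{1}{-5 + x}$
$a = \frac{1}{2}$ ($a = \left(-1\right) \left(- \frac{1}{2}\right) = \frac{1}{2} \approx 0.5$)
$m{\left(w \right)} = - \frac{15}{2} + w^{2}$ ($m{\left(w \right)} = \left(\left(-4 + w w\right) + \frac{1}{2}\right) - 4 = \left(\left(-4 + w^{2}\right) + \frac{1}{2}\right) - 4 = \left(- \frac{7}{2} + w^{2}\right) - 4 = - \frac{15}{2} + w^{2}$)
$\left(60 + 14\right) 152 + m{\left(Z{\left(0,3 \right)} \right)} = \left(60 + 14\right) 152 - \left(\frac{15}{2} - \left(\frac{1}{-5 + 3}\right)^{2}\right) = 74 \cdot 152 - \left(\frac{15}{2} - \left(\frac{1}{-2}\right)^{2}\right) = 11248 - \left(\frac{15}{2} - \left(- \frac{1}{2}\right)^{2}\right) = 11248 + \left(- \frac{15}{2} + \frac{1}{4}\right) = 11248 - \frac{29}{4} = \frac{44963}{4}$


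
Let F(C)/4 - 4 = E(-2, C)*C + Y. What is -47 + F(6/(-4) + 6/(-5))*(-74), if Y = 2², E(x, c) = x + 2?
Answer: -2415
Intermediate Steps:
E(x, c) = 2 + x
Y = 4
F(C) = 32 (F(C) = 16 + 4*((2 - 2)*C + 4) = 16 + 4*(0*C + 4) = 16 + 4*(0 + 4) = 16 + 4*4 = 16 + 16 = 32)
-47 + F(6/(-4) + 6/(-5))*(-74) = -47 + 32*(-74) = -47 - 2368 = -2415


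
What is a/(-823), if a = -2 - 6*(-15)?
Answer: -88/823 ≈ -0.10693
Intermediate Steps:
a = 88 (a = -2 + 90 = 88)
a/(-823) = 88/(-823) = 88*(-1/823) = -88/823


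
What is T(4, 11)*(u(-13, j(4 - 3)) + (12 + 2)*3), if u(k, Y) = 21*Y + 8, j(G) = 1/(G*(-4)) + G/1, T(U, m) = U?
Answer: 263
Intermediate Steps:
j(G) = G - 1/(4*G) (j(G) = -¼/G + G*1 = -1/(4*G) + G = G - 1/(4*G))
u(k, Y) = 8 + 21*Y
T(4, 11)*(u(-13, j(4 - 3)) + (12 + 2)*3) = 4*((8 + 21*((4 - 3) - 1/(4*(4 - 3)))) + (12 + 2)*3) = 4*((8 + 21*(1 - ¼/1)) + 14*3) = 4*((8 + 21*(1 - ¼*1)) + 42) = 4*((8 + 21*(1 - ¼)) + 42) = 4*((8 + 21*(¾)) + 42) = 4*((8 + 63/4) + 42) = 4*(95/4 + 42) = 4*(263/4) = 263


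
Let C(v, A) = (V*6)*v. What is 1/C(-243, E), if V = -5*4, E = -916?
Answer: 1/29160 ≈ 3.4294e-5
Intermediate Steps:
V = -20
C(v, A) = -120*v (C(v, A) = (-20*6)*v = -120*v)
1/C(-243, E) = 1/(-120*(-243)) = 1/29160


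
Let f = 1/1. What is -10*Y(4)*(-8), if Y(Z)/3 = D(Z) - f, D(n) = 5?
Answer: 960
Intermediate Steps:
f = 1
Y(Z) = 12 (Y(Z) = 3*(5 - 1*1) = 3*(5 - 1) = 3*4 = 12)
-10*Y(4)*(-8) = -10*12*(-8) = -120*(-8) = 960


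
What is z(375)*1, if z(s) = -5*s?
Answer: -1875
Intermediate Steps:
z(375)*1 = -5*375*1 = -1875*1 = -1875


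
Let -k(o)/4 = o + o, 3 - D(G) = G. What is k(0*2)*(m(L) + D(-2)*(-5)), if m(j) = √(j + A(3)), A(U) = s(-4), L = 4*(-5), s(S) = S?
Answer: 0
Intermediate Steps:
D(G) = 3 - G
L = -20
A(U) = -4
m(j) = √(-4 + j) (m(j) = √(j - 4) = √(-4 + j))
k(o) = -8*o (k(o) = -4*(o + o) = -8*o)
k(0*2)*(m(L) + D(-2)*(-5)) = (-0*2)*(√(-4 - 20) + (3 - 1*(-2))*(-5)) = (-8*0)*(√(-24) + (3 + 2)*(-5)) = 0*(2*I*√6 + 5*(-5)) = 0*(2*I*√6 - 25) = 0*(-25 + 2*I*√6) = 0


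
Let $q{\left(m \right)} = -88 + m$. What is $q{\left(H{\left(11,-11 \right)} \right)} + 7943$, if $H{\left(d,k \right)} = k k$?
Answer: $7976$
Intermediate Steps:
$H{\left(d,k \right)} = k^{2}$
$q{\left(H{\left(11,-11 \right)} \right)} + 7943 = \left(-88 + \left(-11\right)^{2}\right) + 7943 = \left(-88 + 121\right) + 7943 = 33 + 7943 = 7976$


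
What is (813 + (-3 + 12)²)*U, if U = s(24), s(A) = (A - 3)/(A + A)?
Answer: 3129/8 ≈ 391.13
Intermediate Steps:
s(A) = (-3 + A)/(2*A) (s(A) = (-3 + A)/((2*A)) = (-3 + A)*(1/(2*A)) = (-3 + A)/(2*A))
U = 7/16 (U = (½)*(-3 + 24)/24 = (½)*(1/24)*21 = 7/16 ≈ 0.43750)
(813 + (-3 + 12)²)*U = (813 + (-3 + 12)²)*(7/16) = (813 + 9²)*(7/16) = (813 + 81)*(7/16) = 894*(7/16) = 3129/8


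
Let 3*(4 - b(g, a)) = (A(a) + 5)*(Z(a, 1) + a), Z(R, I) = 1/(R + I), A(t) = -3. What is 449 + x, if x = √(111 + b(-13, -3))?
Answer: 449 + 4*√66/3 ≈ 459.83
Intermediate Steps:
Z(R, I) = 1/(I + R)
b(g, a) = 4 - 2*a/3 - 2/(3*(1 + a)) (b(g, a) = 4 - (-3 + 5)*(1/(1 + a) + a)/3 = 4 - 2*(a + 1/(1 + a))/3 = 4 - (2*a + 2/(1 + a))/3 = 4 + (-2*a/3 - 2/(3*(1 + a))) = 4 - 2*a/3 - 2/(3*(1 + a)))
x = 4*√66/3 (x = √(111 + 2*(-1 + (1 - 3)*(6 - 1*(-3)))/(3*(1 - 3))) = √(111 + (⅔)*(-1 - 2*(6 + 3))/(-2)) = √(111 + (⅔)*(-½)*(-1 - 2*9)) = √(111 + (⅔)*(-½)*(-1 - 18)) = √(111 + (⅔)*(-½)*(-19)) = √(111 + 19/3) = √(352/3) = 4*√66/3 ≈ 10.832)
449 + x = 449 + 4*√66/3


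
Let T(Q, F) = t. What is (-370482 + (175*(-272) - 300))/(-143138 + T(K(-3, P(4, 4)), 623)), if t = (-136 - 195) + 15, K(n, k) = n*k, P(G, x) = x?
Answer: 209191/71727 ≈ 2.9165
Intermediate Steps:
K(n, k) = k*n
t = -316 (t = -331 + 15 = -316)
T(Q, F) = -316
(-370482 + (175*(-272) - 300))/(-143138 + T(K(-3, P(4, 4)), 623)) = (-370482 + (175*(-272) - 300))/(-143138 - 316) = (-370482 + (-47600 - 300))/(-143454) = (-370482 - 47900)*(-1/143454) = -418382*(-1/143454) = 209191/71727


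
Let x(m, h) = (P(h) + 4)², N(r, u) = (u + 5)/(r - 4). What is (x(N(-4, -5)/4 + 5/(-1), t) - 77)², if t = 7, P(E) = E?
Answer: 1936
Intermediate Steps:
N(r, u) = (5 + u)/(-4 + r)
x(m, h) = (4 + h)² (x(m, h) = (h + 4)² = (4 + h)²)
(x(N(-4, -5)/4 + 5/(-1), t) - 77)² = ((4 + 7)² - 77)² = (11² - 77)² = (121 - 77)² = 44² = 1936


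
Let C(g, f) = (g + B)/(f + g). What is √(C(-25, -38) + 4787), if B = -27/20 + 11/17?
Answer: √6779448445/1190 ≈ 69.191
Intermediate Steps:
B = -239/340 (B = -27*1/20 + 11*(1/17) = -27/20 + 11/17 = -239/340 ≈ -0.70294)
C(g, f) = (-239/340 + g)/(f + g) (C(g, f) = (g - 239/340)/(f + g) = (-239/340 + g)/(f + g))
√(C(-25, -38) + 4787) = √((-239/340 - 25)/(-38 - 25) + 4787) = √(-8739/340/(-63) + 4787) = √(-1/63*(-8739/340) + 4787) = √(971/2380 + 4787) = √(11394031/2380) = √6779448445/1190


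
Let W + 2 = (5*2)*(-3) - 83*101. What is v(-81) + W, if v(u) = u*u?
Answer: -1854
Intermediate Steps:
v(u) = u²
W = -8415 (W = -2 + ((5*2)*(-3) - 83*101) = -2 + (10*(-3) - 8383) = -2 + (-30 - 8383) = -2 - 8413 = -8415)
v(-81) + W = (-81)² - 8415 = 6561 - 8415 = -1854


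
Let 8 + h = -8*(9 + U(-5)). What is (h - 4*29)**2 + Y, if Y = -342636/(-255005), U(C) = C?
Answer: 6206144316/255005 ≈ 24337.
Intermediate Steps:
h = -40 (h = -8 - 8*(9 - 5) = -8 - 8*4 = -8 - 32 = -40)
Y = 342636/255005 (Y = -342636*(-1/255005) = 342636/255005 ≈ 1.3436)
(h - 4*29)**2 + Y = (-40 - 4*29)**2 + 342636/255005 = (-40 - 116)**2 + 342636/255005 = (-156)**2 + 342636/255005 = 24336 + 342636/255005 = 6206144316/255005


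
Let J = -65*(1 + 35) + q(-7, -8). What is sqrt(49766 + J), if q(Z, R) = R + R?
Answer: sqrt(47410) ≈ 217.74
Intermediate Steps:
q(Z, R) = 2*R
J = -2356 (J = -65*(1 + 35) + 2*(-8) = -65*36 - 16 = -2340 - 16 = -2356)
sqrt(49766 + J) = sqrt(49766 - 2356) = sqrt(47410)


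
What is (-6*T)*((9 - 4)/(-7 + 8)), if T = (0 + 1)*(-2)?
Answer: 60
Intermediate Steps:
T = -2 (T = 1*(-2) = -2)
(-6*T)*((9 - 4)/(-7 + 8)) = (-6*(-2))*((9 - 4)/(-7 + 8)) = 12*(5/1) = 12*(5*1) = 12*5 = 60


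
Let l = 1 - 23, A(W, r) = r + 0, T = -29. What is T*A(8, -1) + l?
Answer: 7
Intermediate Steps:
A(W, r) = r
l = -22
T*A(8, -1) + l = -29*(-1) - 22 = 29 - 22 = 7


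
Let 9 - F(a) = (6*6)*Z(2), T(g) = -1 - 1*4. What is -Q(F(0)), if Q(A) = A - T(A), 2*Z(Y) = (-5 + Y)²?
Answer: 148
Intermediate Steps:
T(g) = -5 (T(g) = -1 - 4 = -5)
Z(Y) = (-5 + Y)²/2
F(a) = -153 (F(a) = 9 - 6*6*(-5 + 2)²/2 = 9 - 36*(½)*(-3)² = 9 - 36*(½)*9 = 9 - 36*9/2 = 9 - 1*162 = 9 - 162 = -153)
Q(A) = 5 + A (Q(A) = A - 1*(-5) = A + 5 = 5 + A)
-Q(F(0)) = -(5 - 153) = -1*(-148) = 148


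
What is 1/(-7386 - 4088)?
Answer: -1/11474 ≈ -8.7154e-5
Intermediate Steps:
1/(-7386 - 4088) = 1/(-11474) = -1/11474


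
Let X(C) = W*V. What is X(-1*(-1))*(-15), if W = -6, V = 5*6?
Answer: 2700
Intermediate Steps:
V = 30
X(C) = -180 (X(C) = -6*30 = -180)
X(-1*(-1))*(-15) = -180*(-15) = 2700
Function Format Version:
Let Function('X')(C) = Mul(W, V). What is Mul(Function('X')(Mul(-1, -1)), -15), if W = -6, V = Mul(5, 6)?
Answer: 2700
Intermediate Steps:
V = 30
Function('X')(C) = -180 (Function('X')(C) = Mul(-6, 30) = -180)
Mul(Function('X')(Mul(-1, -1)), -15) = Mul(-180, -15) = 2700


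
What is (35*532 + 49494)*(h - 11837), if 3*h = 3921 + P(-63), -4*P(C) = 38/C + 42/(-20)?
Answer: -2711110788529/3780 ≈ -7.1722e+8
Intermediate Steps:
P(C) = 21/40 - 19/(2*C) (P(C) = -(38/C + 42/(-20))/4 = -(38/C + 42*(-1/20))/4 = -(38/C - 21/10)/4 = -(-21/10 + 38/C)/4 = 21/40 - 19/(2*C))
h = 9882623/7560 (h = (3921 + (1/40)*(-380 + 21*(-63))/(-63))/3 = (3921 + (1/40)*(-1/63)*(-380 - 1323))/3 = (3921 + (1/40)*(-1/63)*(-1703))/3 = (3921 + 1703/2520)/3 = (⅓)*(9882623/2520) = 9882623/7560 ≈ 1307.2)
(35*532 + 49494)*(h - 11837) = (35*532 + 49494)*(9882623/7560 - 11837) = (18620 + 49494)*(-79605097/7560) = 68114*(-79605097/7560) = -2711110788529/3780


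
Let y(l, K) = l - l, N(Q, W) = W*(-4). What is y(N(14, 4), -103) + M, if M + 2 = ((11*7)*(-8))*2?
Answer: -1234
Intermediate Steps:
N(Q, W) = -4*W
y(l, K) = 0
M = -1234 (M = -2 + ((11*7)*(-8))*2 = -2 + (77*(-8))*2 = -2 - 616*2 = -2 - 1232 = -1234)
y(N(14, 4), -103) + M = 0 - 1234 = -1234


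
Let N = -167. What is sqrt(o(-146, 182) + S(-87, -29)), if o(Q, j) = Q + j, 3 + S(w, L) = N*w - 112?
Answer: 85*sqrt(2) ≈ 120.21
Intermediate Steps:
S(w, L) = -115 - 167*w (S(w, L) = -3 + (-167*w - 112) = -3 + (-112 - 167*w) = -115 - 167*w)
sqrt(o(-146, 182) + S(-87, -29)) = sqrt((-146 + 182) + (-115 - 167*(-87))) = sqrt(36 + (-115 + 14529)) = sqrt(36 + 14414) = sqrt(14450) = 85*sqrt(2)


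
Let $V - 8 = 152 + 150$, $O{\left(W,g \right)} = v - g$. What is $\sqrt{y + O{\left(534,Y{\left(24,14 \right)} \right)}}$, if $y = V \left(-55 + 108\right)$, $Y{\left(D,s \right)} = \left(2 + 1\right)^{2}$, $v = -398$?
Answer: $7 \sqrt{327} \approx 126.58$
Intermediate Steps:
$Y{\left(D,s \right)} = 9$ ($Y{\left(D,s \right)} = 3^{2} = 9$)
$O{\left(W,g \right)} = -398 - g$
$V = 310$ ($V = 8 + \left(152 + 150\right) = 8 + 302 = 310$)
$y = 16430$ ($y = 310 \left(-55 + 108\right) = 310 \cdot 53 = 16430$)
$\sqrt{y + O{\left(534,Y{\left(24,14 \right)} \right)}} = \sqrt{16430 - 407} = \sqrt{16023} = 7 \sqrt{327}$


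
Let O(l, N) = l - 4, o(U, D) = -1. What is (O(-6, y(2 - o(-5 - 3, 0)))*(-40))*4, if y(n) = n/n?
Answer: 1600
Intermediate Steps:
y(n) = 1
O(l, N) = -4 + l
(O(-6, y(2 - o(-5 - 3, 0)))*(-40))*4 = ((-4 - 6)*(-40))*4 = -10*(-40)*4 = 400*4 = 1600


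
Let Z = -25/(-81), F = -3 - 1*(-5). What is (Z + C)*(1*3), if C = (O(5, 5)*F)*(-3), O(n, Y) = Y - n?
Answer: 25/27 ≈ 0.92593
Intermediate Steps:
F = 2 (F = -3 + 5 = 2)
Z = 25/81 (Z = -25*(-1/81) = 25/81 ≈ 0.30864)
C = 0 (C = ((5 - 1*5)*2)*(-3) = ((5 - 5)*2)*(-3) = (0*2)*(-3) = 0*(-3) = 0)
(Z + C)*(1*3) = (25/81 + 0)*(1*3) = (25/81)*3 = 25/27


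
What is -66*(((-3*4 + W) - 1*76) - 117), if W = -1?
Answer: 13596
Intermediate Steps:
-66*(((-3*4 + W) - 1*76) - 117) = -66*(((-3*4 - 1) - 1*76) - 117) = -66*(((-12 - 1) - 76) - 117) = -66*((-13 - 76) - 117) = -66*(-89 - 117) = -66*(-206) = 13596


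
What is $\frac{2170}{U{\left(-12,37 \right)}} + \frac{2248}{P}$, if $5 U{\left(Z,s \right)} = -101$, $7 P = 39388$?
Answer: $- \frac{106442616}{994547} \approx -107.03$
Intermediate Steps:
$P = \frac{39388}{7}$ ($P = \frac{1}{7} \cdot 39388 = \frac{39388}{7} \approx 5626.9$)
$U{\left(Z,s \right)} = - \frac{101}{5}$ ($U{\left(Z,s \right)} = \frac{1}{5} \left(-101\right) = - \frac{101}{5}$)
$\frac{2170}{U{\left(-12,37 \right)}} + \frac{2248}{P} = \frac{2170}{- \frac{101}{5}} + \frac{2248}{\frac{39388}{7}} = 2170 \left(- \frac{5}{101}\right) + 2248 \cdot \frac{7}{39388} = - \frac{10850}{101} + \frac{3934}{9847} = - \frac{106442616}{994547}$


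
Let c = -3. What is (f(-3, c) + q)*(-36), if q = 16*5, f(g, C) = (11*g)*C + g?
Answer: -6336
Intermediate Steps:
f(g, C) = g + 11*C*g (f(g, C) = 11*C*g + g = g + 11*C*g)
q = 80
(f(-3, c) + q)*(-36) = (-3*(1 + 11*(-3)) + 80)*(-36) = (-3*(1 - 33) + 80)*(-36) = (-3*(-32) + 80)*(-36) = (96 + 80)*(-36) = 176*(-36) = -6336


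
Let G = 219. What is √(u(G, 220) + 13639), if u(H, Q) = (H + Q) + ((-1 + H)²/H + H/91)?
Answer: √5678431889403/19929 ≈ 119.57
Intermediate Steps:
u(H, Q) = Q + 92*H/91 + (-1 + H)²/H (u(H, Q) = (H + Q) + ((-1 + H)²/H + H*(1/91)) = (H + Q) + ((-1 + H)²/H + H/91) = (H + Q) + (H/91 + (-1 + H)²/H) = Q + 92*H/91 + (-1 + H)²/H)
√(u(G, 220) + 13639) = √((220 + (92/91)*219 + (-1 + 219)²/219) + 13639) = √((220 + 20148/91 + (1/219)*218²) + 13639) = √((220 + 20148/91 + (1/219)*47524) + 13639) = √((220 + 20148/91 + 47524/219) + 13639) = √(13121476/19929 + 13639) = √(284933107/19929) = √5678431889403/19929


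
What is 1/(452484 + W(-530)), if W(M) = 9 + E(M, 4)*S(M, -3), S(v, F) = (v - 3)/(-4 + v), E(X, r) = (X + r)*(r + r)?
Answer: 267/119694199 ≈ 2.2307e-6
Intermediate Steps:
E(X, r) = 2*r*(X + r) (E(X, r) = (X + r)*(2*r) = 2*r*(X + r))
S(v, F) = (-3 + v)/(-4 + v)
W(M) = 9 + (-3 + M)*(32 + 8*M)/(-4 + M) (W(M) = 9 + (2*4*(M + 4))*((-3 + M)/(-4 + M)) = 9 + (2*4*(4 + M))*((-3 + M)/(-4 + M)) = 9 + (32 + 8*M)*((-3 + M)/(-4 + M)) = 9 + (-3 + M)*(32 + 8*M)/(-4 + M))
1/(452484 + W(-530)) = 1/(452484 + (-132 + 8*(-530)² + 17*(-530))/(-4 - 530)) = 1/(452484 + (-132 + 8*280900 - 9010)/(-534)) = 1/(452484 - (-132 + 2247200 - 9010)/534) = 1/(452484 - 1/534*2238058) = 1/(452484 - 1119029/267) = 1/(119694199/267) = 267/119694199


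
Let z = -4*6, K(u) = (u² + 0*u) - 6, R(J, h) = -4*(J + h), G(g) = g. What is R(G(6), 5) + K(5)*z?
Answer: -500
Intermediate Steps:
R(J, h) = -4*J - 4*h
K(u) = -6 + u² (K(u) = (u² + 0) - 6 = u² - 6 = -6 + u²)
z = -24
R(G(6), 5) + K(5)*z = (-4*6 - 4*5) + (-6 + 5²)*(-24) = (-24 - 20) + (-6 + 25)*(-24) = -44 + 19*(-24) = -44 - 456 = -500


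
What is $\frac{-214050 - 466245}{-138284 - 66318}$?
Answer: $\frac{680295}{204602} \approx 3.325$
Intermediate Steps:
$\frac{-214050 - 466245}{-138284 - 66318} = - \frac{680295}{-204602} = \left(-680295\right) \left(- \frac{1}{204602}\right) = \frac{680295}{204602}$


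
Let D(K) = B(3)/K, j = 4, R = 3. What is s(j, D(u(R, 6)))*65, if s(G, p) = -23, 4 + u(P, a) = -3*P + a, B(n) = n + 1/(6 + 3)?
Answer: -1495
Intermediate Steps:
B(n) = 1/9 + n (B(n) = n + 1/9 = 1/9 + n)
u(P, a) = -4 + a - 3*P (u(P, a) = -4 + (-3*P + a) = -4 + (a - 3*P) = -4 + a - 3*P)
D(K) = 28/(9*K) (D(K) = (1/9 + 3)/K = 28/(9*K))
s(j, D(u(R, 6)))*65 = -23*65 = -1495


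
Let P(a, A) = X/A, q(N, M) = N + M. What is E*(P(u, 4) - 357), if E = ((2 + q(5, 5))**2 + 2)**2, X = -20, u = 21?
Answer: -7716392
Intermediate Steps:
q(N, M) = M + N
P(a, A) = -20/A
E = 21316 (E = ((2 + (5 + 5))**2 + 2)**2 = ((2 + 10)**2 + 2)**2 = (12**2 + 2)**2 = (144 + 2)**2 = 146**2 = 21316)
E*(P(u, 4) - 357) = 21316*(-20/4 - 357) = 21316*(-20*1/4 - 357) = 21316*(-5 - 357) = 21316*(-362) = -7716392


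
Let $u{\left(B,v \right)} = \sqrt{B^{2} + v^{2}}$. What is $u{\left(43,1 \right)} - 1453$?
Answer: $-1453 + 5 \sqrt{74} \approx -1410.0$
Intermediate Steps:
$u{\left(43,1 \right)} - 1453 = \sqrt{43^{2} + 1^{2}} - 1453 = \sqrt{1849 + 1} - 1453 = \sqrt{1850} - 1453 = 5 \sqrt{74} - 1453 = -1453 + 5 \sqrt{74}$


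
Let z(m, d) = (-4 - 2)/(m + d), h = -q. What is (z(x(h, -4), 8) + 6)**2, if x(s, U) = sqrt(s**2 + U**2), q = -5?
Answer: 9576/529 + 1080*sqrt(41)/529 ≈ 31.175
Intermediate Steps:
h = 5 (h = -1*(-5) = 5)
x(s, U) = sqrt(U**2 + s**2)
z(m, d) = -6/(d + m)
(z(x(h, -4), 8) + 6)**2 = (-6/(8 + sqrt((-4)**2 + 5**2)) + 6)**2 = (-6/(8 + sqrt(16 + 25)) + 6)**2 = (-6/(8 + sqrt(41)) + 6)**2 = (6 - 6/(8 + sqrt(41)))**2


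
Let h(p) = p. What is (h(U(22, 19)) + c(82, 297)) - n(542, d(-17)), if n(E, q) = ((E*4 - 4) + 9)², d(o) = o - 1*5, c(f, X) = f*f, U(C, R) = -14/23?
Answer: -108449729/23 ≈ -4.7152e+6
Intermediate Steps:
U(C, R) = -14/23 (U(C, R) = -14*1/23 = -14/23)
c(f, X) = f²
d(o) = -5 + o (d(o) = o - 5 = -5 + o)
n(E, q) = (5 + 4*E)² (n(E, q) = ((4*E - 4) + 9)² = ((-4 + 4*E) + 9)² = (5 + 4*E)²)
(h(U(22, 19)) + c(82, 297)) - n(542, d(-17)) = (-14/23 + 82²) - (5 + 4*542)² = (-14/23 + 6724) - (5 + 2168)² = 154638/23 - 1*2173² = 154638/23 - 1*4721929 = 154638/23 - 4721929 = -108449729/23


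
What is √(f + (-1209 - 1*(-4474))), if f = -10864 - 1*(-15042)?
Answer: 3*√827 ≈ 86.273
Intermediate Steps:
f = 4178 (f = -10864 + 15042 = 4178)
√(f + (-1209 - 1*(-4474))) = √(4178 + (-1209 - 1*(-4474))) = √(4178 + (-1209 + 4474)) = √(4178 + 3265) = √7443 = 3*√827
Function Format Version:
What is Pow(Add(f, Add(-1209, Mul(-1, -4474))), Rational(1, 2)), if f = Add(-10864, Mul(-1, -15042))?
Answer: Mul(3, Pow(827, Rational(1, 2))) ≈ 86.273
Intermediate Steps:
f = 4178 (f = Add(-10864, 15042) = 4178)
Pow(Add(f, Add(-1209, Mul(-1, -4474))), Rational(1, 2)) = Pow(Add(4178, Add(-1209, Mul(-1, -4474))), Rational(1, 2)) = Pow(Add(4178, Add(-1209, 4474)), Rational(1, 2)) = Pow(Add(4178, 3265), Rational(1, 2)) = Pow(7443, Rational(1, 2)) = Mul(3, Pow(827, Rational(1, 2)))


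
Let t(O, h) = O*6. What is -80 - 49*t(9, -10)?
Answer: -2726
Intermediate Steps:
t(O, h) = 6*O
-80 - 49*t(9, -10) = -80 - 294*9 = -80 - 49*54 = -80 - 2646 = -2726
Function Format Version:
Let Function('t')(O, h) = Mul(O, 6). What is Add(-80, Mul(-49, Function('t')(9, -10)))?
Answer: -2726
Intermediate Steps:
Function('t')(O, h) = Mul(6, O)
Add(-80, Mul(-49, Function('t')(9, -10))) = Add(-80, Mul(-49, Mul(6, 9))) = Add(-80, Mul(-49, 54)) = Add(-80, -2646) = -2726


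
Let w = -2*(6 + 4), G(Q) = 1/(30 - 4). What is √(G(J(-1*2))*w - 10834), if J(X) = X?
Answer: 2*I*√457769/13 ≈ 104.09*I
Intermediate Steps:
G(Q) = 1/26
w = -20 (w = -2*10 = -20)
√(G(J(-1*2))*w - 10834) = √((1/26)*(-20) - 10834) = √(-10/13 - 10834) = √(-140852/13) = 2*I*√457769/13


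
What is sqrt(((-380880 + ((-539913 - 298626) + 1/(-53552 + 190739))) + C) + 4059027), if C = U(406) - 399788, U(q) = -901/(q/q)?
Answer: sqrt(5100124592157522)/45729 ≈ 1561.7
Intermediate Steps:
U(q) = -901 (U(q) = -901/1 = -901*1 = -901)
C = -400689 (C = -901 - 399788 = -400689)
sqrt(((-380880 + ((-539913 - 298626) + 1/(-53552 + 190739))) + C) + 4059027) = sqrt(((-380880 + ((-539913 - 298626) + 1/(-53552 + 190739))) - 400689) + 4059027) = sqrt(((-380880 + (-838539 + 1/137187)) - 400689) + 4059027) = sqrt(((-380880 - 115036649792/137187) - 400689) + 4059027) = sqrt((-167288434352/137187 - 400689) + 4059027) = sqrt(-222257756195/137187 + 4059027) = sqrt(334587980854/137187) = sqrt(5100124592157522)/45729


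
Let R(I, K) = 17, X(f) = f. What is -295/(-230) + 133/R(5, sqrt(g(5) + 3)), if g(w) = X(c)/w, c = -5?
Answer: 7121/782 ≈ 9.1061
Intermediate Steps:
g(w) = -5/w
-295/(-230) + 133/R(5, sqrt(g(5) + 3)) = -295/(-230) + 133/17 = -295*(-1/230) + 133*(1/17) = 59/46 + 133/17 = 7121/782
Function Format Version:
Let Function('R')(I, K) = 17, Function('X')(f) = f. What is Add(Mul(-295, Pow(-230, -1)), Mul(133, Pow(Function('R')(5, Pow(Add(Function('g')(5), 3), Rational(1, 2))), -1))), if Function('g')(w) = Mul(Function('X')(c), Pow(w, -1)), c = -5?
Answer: Rational(7121, 782) ≈ 9.1061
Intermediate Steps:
Function('g')(w) = Mul(-5, Pow(w, -1))
Add(Mul(-295, Pow(-230, -1)), Mul(133, Pow(Function('R')(5, Pow(Add(Function('g')(5), 3), Rational(1, 2))), -1))) = Add(Mul(-295, Pow(-230, -1)), Mul(133, Pow(17, -1))) = Add(Mul(-295, Rational(-1, 230)), Mul(133, Rational(1, 17))) = Add(Rational(59, 46), Rational(133, 17)) = Rational(7121, 782)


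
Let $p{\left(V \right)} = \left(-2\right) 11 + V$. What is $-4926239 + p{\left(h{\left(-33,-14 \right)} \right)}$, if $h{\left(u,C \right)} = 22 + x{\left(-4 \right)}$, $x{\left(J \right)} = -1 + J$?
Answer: $-4926244$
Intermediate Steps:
$h{\left(u,C \right)} = 17$ ($h{\left(u,C \right)} = 22 - 5 = 17$)
$p{\left(V \right)} = -22 + V$
$-4926239 + p{\left(h{\left(-33,-14 \right)} \right)} = -4926239 + \left(-22 + 17\right) = -4926239 - 5 = -4926244$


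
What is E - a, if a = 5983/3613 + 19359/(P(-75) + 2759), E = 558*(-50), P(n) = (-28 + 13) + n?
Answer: -269128318994/9643097 ≈ -27909.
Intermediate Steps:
P(n) = -15 + n
E = -27900
a = 85912694/9643097 (a = 5983/3613 + 19359/((-15 - 75) + 2759) = 5983*(1/3613) + 19359/(-90 + 2759) = 5983/3613 + 19359/2669 = 85912694/9643097 ≈ 8.9092)
E - a = -27900 - 1*85912694/9643097 = -27900 - 85912694/9643097 = -269128318994/9643097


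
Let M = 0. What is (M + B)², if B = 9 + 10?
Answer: 361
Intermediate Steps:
B = 19
(M + B)² = (0 + 19)² = 19² = 361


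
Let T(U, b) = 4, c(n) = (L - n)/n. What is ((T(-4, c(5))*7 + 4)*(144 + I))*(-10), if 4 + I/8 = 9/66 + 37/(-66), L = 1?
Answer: -1146880/33 ≈ -34754.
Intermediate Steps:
c(n) = (1 - n)/n
I = -1168/33 (I = -32 + 8*(9/66 + 37/(-66)) = -32 + 8*(9*(1/66) + 37*(-1/66)) = -32 + 8*(3/22 - 37/66) = -32 + 8*(-14/33) = -32 - 112/33 = -1168/33 ≈ -35.394)
((T(-4, c(5))*7 + 4)*(144 + I))*(-10) = ((4*7 + 4)*(144 - 1168/33))*(-10) = ((28 + 4)*(3584/33))*(-10) = (32*(3584/33))*(-10) = (114688/33)*(-10) = -1146880/33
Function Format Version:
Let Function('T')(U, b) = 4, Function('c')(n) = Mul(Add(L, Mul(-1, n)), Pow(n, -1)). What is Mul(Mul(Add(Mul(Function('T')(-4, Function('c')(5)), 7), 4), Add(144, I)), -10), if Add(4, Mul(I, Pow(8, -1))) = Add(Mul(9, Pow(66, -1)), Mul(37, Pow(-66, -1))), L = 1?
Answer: Rational(-1146880, 33) ≈ -34754.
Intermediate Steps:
Function('c')(n) = Mul(Pow(n, -1), Add(1, Mul(-1, n))) (Function('c')(n) = Mul(Add(1, Mul(-1, n)), Pow(n, -1)) = Mul(Pow(n, -1), Add(1, Mul(-1, n))))
I = Rational(-1168, 33) (I = Add(-32, Mul(8, Add(Mul(9, Pow(66, -1)), Mul(37, Pow(-66, -1))))) = Add(-32, Mul(8, Add(Mul(9, Rational(1, 66)), Mul(37, Rational(-1, 66))))) = Add(-32, Mul(8, Add(Rational(3, 22), Rational(-37, 66)))) = Add(-32, Mul(8, Rational(-14, 33))) = Add(-32, Rational(-112, 33)) = Rational(-1168, 33) ≈ -35.394)
Mul(Mul(Add(Mul(Function('T')(-4, Function('c')(5)), 7), 4), Add(144, I)), -10) = Mul(Mul(Add(Mul(4, 7), 4), Add(144, Rational(-1168, 33))), -10) = Mul(Mul(Add(28, 4), Rational(3584, 33)), -10) = Mul(Mul(32, Rational(3584, 33)), -10) = Mul(Rational(114688, 33), -10) = Rational(-1146880, 33)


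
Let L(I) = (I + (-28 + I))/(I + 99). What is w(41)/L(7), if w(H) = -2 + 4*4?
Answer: -106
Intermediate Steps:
w(H) = 14 (w(H) = -2 + 16 = 14)
L(I) = (-28 + 2*I)/(99 + I)
w(41)/L(7) = 14/((2*(-14 + 7)/(99 + 7))) = 14/((2*(-7)/106)) = 14/((2*(1/106)*(-7))) = 14/(-7/53) = 14*(-53/7) = -106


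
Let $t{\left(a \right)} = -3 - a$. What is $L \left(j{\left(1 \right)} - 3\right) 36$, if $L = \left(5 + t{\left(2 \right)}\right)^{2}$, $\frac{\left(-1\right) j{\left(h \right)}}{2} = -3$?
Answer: $0$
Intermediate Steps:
$j{\left(h \right)} = 6$ ($j{\left(h \right)} = \left(-2\right) \left(-3\right) = 6$)
$L = 0$ ($L = \left(5 - 5\right)^{2} = 0^{2} = 0$)
$L \left(j{\left(1 \right)} - 3\right) 36 = 0 \left(6 - 3\right) 36 = 0 \cdot 3 \cdot 36 = 0 \cdot 36 = 0$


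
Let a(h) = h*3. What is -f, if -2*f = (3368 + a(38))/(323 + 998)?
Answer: 1741/1321 ≈ 1.3179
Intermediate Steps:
a(h) = 3*h
f = -1741/1321 (f = -(3368 + 3*38)/(2*(323 + 998)) = -(3368 + 114)/(2*1321) = -1741/1321 ≈ -1.3179)
-f = -1*(-1741/1321) = 1741/1321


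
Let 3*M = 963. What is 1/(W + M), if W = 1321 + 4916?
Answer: 1/6558 ≈ 0.00015249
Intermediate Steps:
W = 6237
M = 321 (M = (⅓)*963 = 321)
1/(W + M) = 1/(6237 + 321) = 1/6558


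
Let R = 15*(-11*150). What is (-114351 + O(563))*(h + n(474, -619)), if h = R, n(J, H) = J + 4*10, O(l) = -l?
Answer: 2785055704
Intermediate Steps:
n(J, H) = 40 + J (n(J, H) = J + 40 = 40 + J)
R = -24750 (R = 15*(-1650) = -24750)
h = -24750
(-114351 + O(563))*(h + n(474, -619)) = (-114351 - 1*563)*(-24750 + (40 + 474)) = (-114351 - 563)*(-24750 + 514) = -114914*(-24236) = 2785055704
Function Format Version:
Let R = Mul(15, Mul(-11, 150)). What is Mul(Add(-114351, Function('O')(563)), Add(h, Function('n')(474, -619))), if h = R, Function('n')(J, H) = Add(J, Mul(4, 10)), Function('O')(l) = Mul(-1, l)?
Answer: 2785055704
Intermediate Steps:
Function('n')(J, H) = Add(40, J) (Function('n')(J, H) = Add(J, 40) = Add(40, J))
R = -24750 (R = Mul(15, -1650) = -24750)
h = -24750
Mul(Add(-114351, Function('O')(563)), Add(h, Function('n')(474, -619))) = Mul(Add(-114351, Mul(-1, 563)), Add(-24750, Add(40, 474))) = Mul(Add(-114351, -563), Add(-24750, 514)) = Mul(-114914, -24236) = 2785055704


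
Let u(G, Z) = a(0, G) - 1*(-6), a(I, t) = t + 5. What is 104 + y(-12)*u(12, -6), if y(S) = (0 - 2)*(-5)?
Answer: 334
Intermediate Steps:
a(I, t) = 5 + t
y(S) = 10 (y(S) = -2*(-5) = 10)
u(G, Z) = 11 + G (u(G, Z) = (5 + G) - 1*(-6) = (5 + G) + 6 = 11 + G)
104 + y(-12)*u(12, -6) = 104 + 10*(11 + 12) = 104 + 10*23 = 104 + 230 = 334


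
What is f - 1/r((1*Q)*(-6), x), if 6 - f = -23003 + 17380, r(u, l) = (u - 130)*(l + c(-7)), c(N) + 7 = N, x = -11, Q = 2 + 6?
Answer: 25049049/4450 ≈ 5629.0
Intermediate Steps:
Q = 8
c(N) = -7 + N
r(u, l) = (-130 + u)*(-14 + l) (r(u, l) = (u - 130)*(l + (-7 - 7)) = (-130 + u)*(l - 14) = (-130 + u)*(-14 + l))
f = 5629 (f = 6 - (-23003 + 17380) = 6 - 1*(-5623) = 6 + 5623 = 5629)
f - 1/r((1*Q)*(-6), x) = 5629 - 1/(1820 - 130*(-11) - 14*1*8*(-6) - 11*1*8*(-6)) = 5629 - 1/(1820 + 1430 - 112*(-6) - 88*(-6)) = 5629 - 1/(1820 + 1430 - 14*(-48) - 11*(-48)) = 5629 - 1/(1820 + 1430 + 672 + 528) = 5629 - 1/4450 = 25049049/4450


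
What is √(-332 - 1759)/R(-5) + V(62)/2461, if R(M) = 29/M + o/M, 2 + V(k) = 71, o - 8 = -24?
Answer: 3/107 - 5*I*√2091/13 ≈ 0.028037 - 17.587*I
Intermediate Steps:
o = -16 (o = 8 - 24 = -16)
V(k) = 69 (V(k) = -2 + 71 = 69)
R(M) = 13/M (R(M) = 29/M - 16/M = 13/M)
√(-332 - 1759)/R(-5) + V(62)/2461 = √(-332 - 1759)/((13/(-5))) + 69/2461 = √(-2091)/((13*(-⅕))) + 69*(1/2461) = (I*√2091)/(-13/5) + 3/107 = (I*√2091)*(-5/13) + 3/107 = -5*I*√2091/13 + 3/107 = 3/107 - 5*I*√2091/13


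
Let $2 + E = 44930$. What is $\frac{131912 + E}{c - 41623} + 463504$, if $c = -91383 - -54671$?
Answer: $\frac{7261681800}{15667} \approx 4.635 \cdot 10^{5}$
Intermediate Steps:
$E = 44928$ ($E = -2 + 44930 = 44928$)
$c = -36712$ ($c = -91383 + 54671 = -36712$)
$\frac{131912 + E}{c - 41623} + 463504 = \frac{131912 + 44928}{-36712 - 41623} + 463504 = \frac{176840}{-78335} + 463504 = 176840 \left(- \frac{1}{78335}\right) + 463504 = - \frac{35368}{15667} + 463504 = \frac{7261681800}{15667}$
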